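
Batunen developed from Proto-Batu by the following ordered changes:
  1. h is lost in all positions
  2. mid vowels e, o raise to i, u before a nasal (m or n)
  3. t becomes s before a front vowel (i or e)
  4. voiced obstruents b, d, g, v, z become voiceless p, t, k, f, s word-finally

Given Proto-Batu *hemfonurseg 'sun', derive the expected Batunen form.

Batunen: *hemfonurseg > emfonurseg > imfunurseg > imfunursek  (by h-loss, pre-nasal raising, final devoicing)

imfunursek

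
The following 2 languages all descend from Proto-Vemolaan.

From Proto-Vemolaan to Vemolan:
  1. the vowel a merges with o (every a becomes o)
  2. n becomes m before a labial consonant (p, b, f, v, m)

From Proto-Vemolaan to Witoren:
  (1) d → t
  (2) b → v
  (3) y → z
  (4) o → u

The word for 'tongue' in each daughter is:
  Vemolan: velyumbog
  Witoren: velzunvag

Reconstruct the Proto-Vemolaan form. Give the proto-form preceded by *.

Position 7: Vemolan has b, Witoren has v. Vemolan preserves b here (none of its changes turn any other segment into b), so the proto-segment is *b.
Position 8: Vemolan has o, Witoren has a. Witoren preserves a here (none of its changes turn any other segment into a), so the proto-segment is *a.
Verify the candidate proto-form against each daughter:
Vemolan: start from *velyunbag.
  rule 1 (vowel merger): velyunbag → velyunbog
  rule 2 (nasal place assimilation): velyunbog → velyumbog
  ⇒ Vemolan velyumbog
Witoren: *velyunbag
  velyunbag (rule 1 does not apply)
  velyunbag → velyunvag   [unconditioned shift]
  velyunvag → velzunvag   [unconditioned shift]
  velzunvag (rule 4 does not apply)
  giving Witoren velzunvag.
No other proto-form is consistent with every reflex, so the reconstruction is *velyunbag.

*velyunbag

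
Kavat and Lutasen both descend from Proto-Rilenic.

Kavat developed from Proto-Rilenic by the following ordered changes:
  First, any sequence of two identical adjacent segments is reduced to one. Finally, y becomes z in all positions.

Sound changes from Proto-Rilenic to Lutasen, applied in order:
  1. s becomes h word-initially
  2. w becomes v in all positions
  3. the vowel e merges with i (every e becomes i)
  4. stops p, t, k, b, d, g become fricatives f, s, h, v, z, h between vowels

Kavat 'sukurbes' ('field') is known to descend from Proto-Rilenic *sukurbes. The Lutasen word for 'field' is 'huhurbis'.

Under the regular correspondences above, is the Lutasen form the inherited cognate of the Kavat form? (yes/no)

yes

Derive the expected Lutasen reflex of *sukurbes:
Lutasen: start from *sukurbes.
  rule 1 (debuccalisation): sukurbes → hukurbes
  rule 2: no change — hukurbes
  rule 3 (vowel merger): hukurbes → hukurbis
  rule 4 (intervocalic lenition): hukurbis → huhurbis
  ⇒ Lutasen huhurbis
Lutasen 'huhurbis' matches the regular reflex exactly, so the pair is cognate.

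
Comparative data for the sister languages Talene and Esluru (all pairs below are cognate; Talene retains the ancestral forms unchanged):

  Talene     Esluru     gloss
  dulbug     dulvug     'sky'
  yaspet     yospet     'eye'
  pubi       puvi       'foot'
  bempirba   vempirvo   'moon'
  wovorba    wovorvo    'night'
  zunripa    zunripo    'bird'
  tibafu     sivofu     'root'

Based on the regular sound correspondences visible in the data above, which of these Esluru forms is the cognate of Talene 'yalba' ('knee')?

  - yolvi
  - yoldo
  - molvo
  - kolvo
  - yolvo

yolvo

yaspet ~ yospet — Talene a corresponds to Esluru o after a consonant, before a consonant other than r, m, n, p, b, f, v.
bempirba ~ vempirvo, wovorba ~ wovorvo — Talene b corresponds to Esluru v after a consonant, before a back vowel.
bempirba ~ vempirvo, wovorba ~ wovorvo — Talene a corresponds to Esluru o word-finally.
Applying these to Talene 'yalba':
  yalba → yolba   (a→o after a consonant, before a consonant other than r, m, n, p, b, f, v)
  yolba → yolva   (b→v after a consonant, before a back vowel)
  yolva → yolvo   (a→o word-finally)
So the Esluru cognate is 'yolvo'.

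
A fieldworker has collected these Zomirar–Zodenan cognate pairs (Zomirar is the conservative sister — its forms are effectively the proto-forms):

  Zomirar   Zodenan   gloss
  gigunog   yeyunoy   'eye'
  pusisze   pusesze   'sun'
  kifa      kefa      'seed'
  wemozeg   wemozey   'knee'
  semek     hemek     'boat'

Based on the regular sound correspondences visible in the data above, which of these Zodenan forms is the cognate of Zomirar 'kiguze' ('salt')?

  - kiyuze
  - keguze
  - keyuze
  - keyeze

gigunog ~ yeyunoy, pusisze ~ pusesze — Zomirar i corresponds to Zodenan e after a consonant, before a consonant other than r, m, n, p, b, f, v.
gigunog ~ yeyunoy — Zomirar g corresponds to Zodenan y between vowels (before a back vowel).
Applying these to Zomirar 'kiguze':
  kiguze → keguze   (i→e after a consonant, before a consonant other than r, m, n, p, b, f, v)
  keguze → keyuze   (g→y between vowels (before a back vowel))
So the Zodenan cognate is 'keyuze'.

keyuze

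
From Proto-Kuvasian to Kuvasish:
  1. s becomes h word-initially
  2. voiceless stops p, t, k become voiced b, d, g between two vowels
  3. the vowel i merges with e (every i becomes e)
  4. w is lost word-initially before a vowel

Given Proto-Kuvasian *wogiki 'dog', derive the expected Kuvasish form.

Kuvasish: *wogiki > wogigi > wogege > ogege  (by intervocalic voicing, vowel merger, glide loss)

ogege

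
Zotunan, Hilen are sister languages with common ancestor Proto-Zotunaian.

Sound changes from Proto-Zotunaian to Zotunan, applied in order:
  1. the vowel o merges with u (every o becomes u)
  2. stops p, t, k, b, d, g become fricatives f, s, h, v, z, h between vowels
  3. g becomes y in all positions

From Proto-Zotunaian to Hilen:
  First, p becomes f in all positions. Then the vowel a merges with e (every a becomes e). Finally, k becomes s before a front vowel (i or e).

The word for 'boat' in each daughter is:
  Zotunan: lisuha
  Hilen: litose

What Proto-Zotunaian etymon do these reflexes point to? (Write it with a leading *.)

*litoka

Position 6: Zotunan has a, Hilen has e. Zotunan preserves a here (none of its changes turn any other segment into a), so the proto-segment is *a.
Position 4: Zotunan has u, Hilen has o. Hilen preserves o here (none of its changes turn any other segment into o), so the proto-segment is *o.
Continuing position by position gives *litoka; check it forward:
Zotunan: *litoka
  litoka → lituka   [vowel merger]
  lituka → lisuha   [intervocalic lenition]
  lisuha (rule 3 does not apply)
  giving Zotunan lisuha.
Hilen: *litoka
  litoka (rule 1 does not apply)
  litoka → litoke   [vowel merger]
  litoke → litose   [palatalisation]
  giving Hilen litose.
*litoka is the unique common source.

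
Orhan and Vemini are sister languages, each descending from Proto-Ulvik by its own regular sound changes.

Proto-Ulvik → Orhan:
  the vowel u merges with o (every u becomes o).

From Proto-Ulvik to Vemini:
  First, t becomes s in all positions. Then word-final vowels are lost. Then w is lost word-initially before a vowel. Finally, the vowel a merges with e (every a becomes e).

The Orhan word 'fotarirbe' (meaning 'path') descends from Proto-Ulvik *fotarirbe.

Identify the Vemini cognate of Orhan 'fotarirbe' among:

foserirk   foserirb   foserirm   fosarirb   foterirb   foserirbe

Vemini: *fotarirbe > fosarirbe > fosarirb > foserirb  (by unconditioned shift, apocope, vowel merger)

foserirb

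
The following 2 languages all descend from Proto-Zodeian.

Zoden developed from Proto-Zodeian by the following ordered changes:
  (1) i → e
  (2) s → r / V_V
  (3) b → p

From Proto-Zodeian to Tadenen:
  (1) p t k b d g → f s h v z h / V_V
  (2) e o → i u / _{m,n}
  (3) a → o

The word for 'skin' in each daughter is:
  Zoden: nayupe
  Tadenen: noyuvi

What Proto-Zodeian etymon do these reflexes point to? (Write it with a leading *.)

Position 5: Zoden has p, Tadenen has v. Taking the neighbouring segments as reconstructed: Zoden p could go back to *p or *b; Tadenen v could go back to *b or *v — the one source consistent with every daughter is *b.
Position 6: Zoden has e, Tadenen has i. Taking the neighbouring segments as reconstructed: Zoden e could go back to *e or *i; Tadenen i can only go back to *i — the one source consistent with every daughter is *i.
Position 2: Zoden has a, Tadenen has o. Zoden preserves a here (none of its changes turn any other segment into a), so the proto-segment is *a.
Continuing position by position gives *nayubi; check it forward:
Zoden: start from *nayubi.
  rule 1 (vowel merger): nayubi → nayube
  rule 2: no change — nayube
  rule 3 (unconditioned shift): nayube → nayupe
  ⇒ Zoden nayupe
Tadenen: *nayubi > nayuvi > noyuvi  (by intervocalic lenition, vowel merger)
No other proto-form is consistent with every reflex, so the reconstruction is *nayubi.

*nayubi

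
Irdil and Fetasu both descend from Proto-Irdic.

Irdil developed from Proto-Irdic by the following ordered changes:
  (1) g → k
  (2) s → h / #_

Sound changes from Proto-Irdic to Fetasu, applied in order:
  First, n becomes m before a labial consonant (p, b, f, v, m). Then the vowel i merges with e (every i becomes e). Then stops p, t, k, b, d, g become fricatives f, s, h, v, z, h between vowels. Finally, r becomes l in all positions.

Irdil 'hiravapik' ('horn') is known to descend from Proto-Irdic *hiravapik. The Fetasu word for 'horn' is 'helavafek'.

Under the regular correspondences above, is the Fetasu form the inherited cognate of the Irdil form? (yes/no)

yes

Derive the expected Fetasu reflex of *hiravapik:
Fetasu: start from *hiravapik.
  rule 1: no change — hiravapik
  rule 2 (vowel merger): hiravapik → heravapek
  rule 3 (intervocalic lenition): heravapek → heravafek
  rule 4 (unconditioned shift): heravafek → helavafek
  ⇒ Fetasu helavafek
Fetasu 'helavafek' matches the regular reflex exactly, so the pair is cognate.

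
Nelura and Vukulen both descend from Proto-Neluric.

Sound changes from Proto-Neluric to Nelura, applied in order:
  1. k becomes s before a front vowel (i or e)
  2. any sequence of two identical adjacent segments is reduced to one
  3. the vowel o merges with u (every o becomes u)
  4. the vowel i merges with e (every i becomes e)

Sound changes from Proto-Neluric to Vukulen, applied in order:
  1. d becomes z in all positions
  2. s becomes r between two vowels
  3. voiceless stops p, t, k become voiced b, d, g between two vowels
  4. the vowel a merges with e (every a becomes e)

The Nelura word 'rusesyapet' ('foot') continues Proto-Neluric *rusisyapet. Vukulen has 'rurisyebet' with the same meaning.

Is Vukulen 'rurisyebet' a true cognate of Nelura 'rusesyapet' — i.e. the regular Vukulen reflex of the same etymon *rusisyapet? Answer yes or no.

yes

Derive the expected Vukulen reflex of *rusisyapet:
Vukulen: *rusisyapet
  rusisyapet (rule 1 does not apply)
  rusisyapet → rurisyapet   [rhotacism]
  rurisyapet → rurisyabet   [intervocalic voicing]
  rurisyabet → rurisyebet   [vowel merger]
  giving Vukulen rurisyebet.
Vukulen 'rurisyebet' matches the regular reflex exactly, so the pair is cognate.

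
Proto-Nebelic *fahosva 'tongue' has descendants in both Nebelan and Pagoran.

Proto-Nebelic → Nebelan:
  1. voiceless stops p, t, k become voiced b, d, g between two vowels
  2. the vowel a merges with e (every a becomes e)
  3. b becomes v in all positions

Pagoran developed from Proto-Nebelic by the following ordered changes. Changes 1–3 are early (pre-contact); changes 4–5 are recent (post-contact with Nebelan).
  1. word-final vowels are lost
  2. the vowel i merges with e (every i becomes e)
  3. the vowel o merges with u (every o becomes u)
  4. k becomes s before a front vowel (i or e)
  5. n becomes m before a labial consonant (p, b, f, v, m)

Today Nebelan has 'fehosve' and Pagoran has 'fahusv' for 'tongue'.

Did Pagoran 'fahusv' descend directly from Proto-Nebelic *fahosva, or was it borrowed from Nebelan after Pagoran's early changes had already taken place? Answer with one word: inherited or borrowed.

If inherited, *fahosva would pass through all of Pagoran's changes:
Pagoran: start from *fahosva.
  rule 1 (apocope): fahosva → fahosv
  rule 2: no change — fahosv
  rule 3 (vowel merger): fahosv → fahusv
  rule 4: no change — fahusv
  rule 5: no change — fahusv
  ⇒ Pagoran fahusv
If borrowed from Nebelan 'fehosve' after the early changes, it would undergo only the recent ones:
  rule 4 (palatalisation): no change (fehosve)
  rule 5 (nasal place assimilation): no change (fehosve)
  ⇒ as a loan: fehosve
Pagoran 'fahusv' matches the inherited outcome exactly, so it is an inherited cognate, not a loan.

inherited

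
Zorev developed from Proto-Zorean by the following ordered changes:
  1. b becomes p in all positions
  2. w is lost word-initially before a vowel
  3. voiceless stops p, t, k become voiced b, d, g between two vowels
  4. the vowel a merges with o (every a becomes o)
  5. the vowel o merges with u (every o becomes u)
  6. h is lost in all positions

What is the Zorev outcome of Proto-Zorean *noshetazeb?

Zorev: *noshetazeb
  noshetazeb → noshetazep   [unconditioned shift]
  noshetazep (rule 2 does not apply)
  noshetazep → noshedazep   [intervocalic voicing]
  noshedazep → noshedozep   [vowel merger]
  noshedozep → nusheduzep   [vowel merger]
  nusheduzep → nuseduzep   [h-loss]
  giving Zorev nuseduzep.

nuseduzep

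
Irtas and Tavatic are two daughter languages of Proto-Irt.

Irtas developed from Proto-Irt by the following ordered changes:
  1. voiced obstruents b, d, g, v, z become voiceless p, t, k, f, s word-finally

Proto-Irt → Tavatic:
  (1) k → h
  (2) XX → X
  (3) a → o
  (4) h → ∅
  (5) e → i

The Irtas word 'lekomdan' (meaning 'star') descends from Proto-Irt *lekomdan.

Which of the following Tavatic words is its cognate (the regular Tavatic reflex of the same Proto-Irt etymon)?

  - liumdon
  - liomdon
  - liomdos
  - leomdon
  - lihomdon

liomdon

Tavatic: *lekomdan
  lekomdan → lehomdan   [unconditioned shift]
  lehomdan (rule 2 does not apply)
  lehomdan → lehomdon   [vowel merger]
  lehomdon → leomdon   [h-loss]
  leomdon → liomdon   [vowel merger]
  giving Tavatic liomdon.
The other candidates each miss or misapply at least one Tavatic change.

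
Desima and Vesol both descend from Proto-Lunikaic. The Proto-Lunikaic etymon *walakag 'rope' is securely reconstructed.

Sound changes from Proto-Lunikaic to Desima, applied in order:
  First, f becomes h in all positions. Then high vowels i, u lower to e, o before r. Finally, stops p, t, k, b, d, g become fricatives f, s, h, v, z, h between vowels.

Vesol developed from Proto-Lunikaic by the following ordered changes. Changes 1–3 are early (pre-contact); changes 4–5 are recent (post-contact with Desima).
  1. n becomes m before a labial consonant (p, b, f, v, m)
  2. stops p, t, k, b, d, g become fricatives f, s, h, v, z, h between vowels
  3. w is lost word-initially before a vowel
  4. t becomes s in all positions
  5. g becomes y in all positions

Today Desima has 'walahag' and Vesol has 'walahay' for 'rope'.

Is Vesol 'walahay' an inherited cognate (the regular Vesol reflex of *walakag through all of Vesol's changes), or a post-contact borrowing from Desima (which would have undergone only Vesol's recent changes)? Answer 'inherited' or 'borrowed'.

If inherited, *walakag would pass through all of Vesol's changes:
Vesol: *walakag
  walakag (rule 1 does not apply)
  walakag → walahag   [intervocalic lenition]
  walahag → alahag   [glide loss]
  alahag (rule 4 does not apply)
  alahag → alahay   [unconditioned shift]
  giving Vesol alahay.
If borrowed from Desima 'walahag' after the early changes, it would undergo only the recent ones:
  rule 4 (unconditioned shift): no change (walahag)
  rule 5 (unconditioned shift): walahag → walahay
  ⇒ as a loan: walahay
Vesol 'walahay' matches the loan outcome 'walahay', not the inherited 'alahay' — it skipped the early Vesol changes, so it was borrowed from Desima.

borrowed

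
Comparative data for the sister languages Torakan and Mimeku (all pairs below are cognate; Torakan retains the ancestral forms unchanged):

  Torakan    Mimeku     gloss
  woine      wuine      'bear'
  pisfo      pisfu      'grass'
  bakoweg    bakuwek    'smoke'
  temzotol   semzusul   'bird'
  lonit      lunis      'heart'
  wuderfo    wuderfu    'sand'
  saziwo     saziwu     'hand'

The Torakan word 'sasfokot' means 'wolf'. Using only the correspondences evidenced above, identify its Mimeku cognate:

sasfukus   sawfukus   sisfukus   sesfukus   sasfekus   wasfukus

sasfukus

bakoweg ~ bakuwek, temzotol ~ semzusul — Torakan o corresponds to Mimeku u after a consonant, before a consonant other than r, m, n, p, b, f, v.
lonit ~ lunis — Torakan t corresponds to Mimeku s word-finally.
Applying these to Torakan 'sasfokot':
  sasfokot → sasfukot   (o→u after a consonant, before a consonant other than r, m, n, p, b, f, v)
  sasfukot → sasfukut   (o→u after a consonant, before a consonant other than r, m, n, p, b, f, v)
  sasfukut → sasfukus   (t→s word-finally)
So the Mimeku cognate is 'sasfukus'.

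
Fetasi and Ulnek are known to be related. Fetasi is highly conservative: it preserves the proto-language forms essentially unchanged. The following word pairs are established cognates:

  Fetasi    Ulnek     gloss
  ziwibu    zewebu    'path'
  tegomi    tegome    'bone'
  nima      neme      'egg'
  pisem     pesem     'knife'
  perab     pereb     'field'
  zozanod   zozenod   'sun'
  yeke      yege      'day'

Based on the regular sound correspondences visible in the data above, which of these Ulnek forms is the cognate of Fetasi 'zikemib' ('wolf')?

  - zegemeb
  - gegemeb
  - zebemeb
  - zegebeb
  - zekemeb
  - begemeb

zegemeb

ziwibu ~ zewebu, pisem ~ pesem — Fetasi i corresponds to Ulnek e after a consonant, before a consonant other than r, m, n, p, b, f, v.
yeke ~ yege — Fetasi k corresponds to Ulnek g between vowels (before a front vowel).
ziwibu ~ zewebu — Fetasi i corresponds to Ulnek e after a consonant, before a labial obstruent.
Applying these to Fetasi 'zikemib':
  zikemib → zekemib   (i→e after a consonant, before a consonant other than r, m, n, p, b, f, v)
  zekemib → zegemib   (k→g between vowels (before a front vowel))
  zegemib → zegemeb   (i→e after a consonant, before a labial obstruent)
So the Ulnek cognate is 'zegemeb'.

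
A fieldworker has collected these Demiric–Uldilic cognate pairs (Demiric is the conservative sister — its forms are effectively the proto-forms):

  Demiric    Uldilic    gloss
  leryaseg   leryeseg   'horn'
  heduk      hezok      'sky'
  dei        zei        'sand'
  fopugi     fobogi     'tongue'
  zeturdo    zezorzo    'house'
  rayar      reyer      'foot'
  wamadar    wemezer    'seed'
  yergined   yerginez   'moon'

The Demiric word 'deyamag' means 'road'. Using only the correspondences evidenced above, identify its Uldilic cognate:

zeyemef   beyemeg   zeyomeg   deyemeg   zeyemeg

dei ~ zei — Demiric d corresponds to Uldilic z word-initially before a front vowel.
wamadar ~ wemezer — Demiric a corresponds to Uldilic e after a consonant, before a nasal.
leryaseg ~ leryeseg, rayar ~ reyer — Demiric a corresponds to Uldilic e after a consonant, before a consonant other than r, m, n, p, b, f, v.
Applying these to Demiric 'deyamag':
  deyamag → zeyamag   (d→z word-initially before a front vowel)
  zeyamag → zeyemag   (a→e after a consonant, before a nasal)
  zeyemag → zeyemeg   (a→e after a consonant, before a consonant other than r, m, n, p, b, f, v)
So the Uldilic cognate is 'zeyemeg'.

zeyemeg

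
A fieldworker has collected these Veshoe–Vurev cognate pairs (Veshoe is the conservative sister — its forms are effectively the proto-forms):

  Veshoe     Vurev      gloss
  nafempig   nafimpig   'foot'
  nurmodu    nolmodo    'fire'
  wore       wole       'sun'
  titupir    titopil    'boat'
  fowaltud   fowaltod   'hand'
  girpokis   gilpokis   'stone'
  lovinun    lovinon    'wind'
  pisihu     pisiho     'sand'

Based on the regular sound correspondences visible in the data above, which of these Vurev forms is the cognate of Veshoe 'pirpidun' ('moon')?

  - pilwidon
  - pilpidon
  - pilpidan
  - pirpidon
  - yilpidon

pilpidon

girpokis ~ gilpokis — Veshoe r corresponds to Vurev l after a vowel, before a labial obstruent.
lovinun ~ lovinon — Veshoe u corresponds to Vurev o after a consonant, before a nasal.
Applying these to Veshoe 'pirpidun':
  pirpidun → pilpidun   (r→l after a vowel, before a labial obstruent)
  pilpidun → pilpidon   (u→o after a consonant, before a nasal)
So the Vurev cognate is 'pilpidon'.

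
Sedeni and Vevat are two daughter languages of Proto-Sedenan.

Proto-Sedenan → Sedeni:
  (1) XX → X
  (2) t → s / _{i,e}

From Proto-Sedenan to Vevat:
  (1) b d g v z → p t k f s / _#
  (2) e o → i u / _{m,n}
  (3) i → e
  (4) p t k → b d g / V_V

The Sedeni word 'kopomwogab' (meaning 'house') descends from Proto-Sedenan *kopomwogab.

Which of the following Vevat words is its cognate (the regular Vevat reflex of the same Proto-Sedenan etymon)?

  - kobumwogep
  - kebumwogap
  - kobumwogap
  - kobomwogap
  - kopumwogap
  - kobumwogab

kobumwogap

Vevat: *kopomwogab > kopomwogap > kopumwogap > kobumwogap  (by final devoicing, pre-nasal raising, intervocalic voicing)
Only 'kobumwogap' matches the regular Vevat development of *kopomwogab.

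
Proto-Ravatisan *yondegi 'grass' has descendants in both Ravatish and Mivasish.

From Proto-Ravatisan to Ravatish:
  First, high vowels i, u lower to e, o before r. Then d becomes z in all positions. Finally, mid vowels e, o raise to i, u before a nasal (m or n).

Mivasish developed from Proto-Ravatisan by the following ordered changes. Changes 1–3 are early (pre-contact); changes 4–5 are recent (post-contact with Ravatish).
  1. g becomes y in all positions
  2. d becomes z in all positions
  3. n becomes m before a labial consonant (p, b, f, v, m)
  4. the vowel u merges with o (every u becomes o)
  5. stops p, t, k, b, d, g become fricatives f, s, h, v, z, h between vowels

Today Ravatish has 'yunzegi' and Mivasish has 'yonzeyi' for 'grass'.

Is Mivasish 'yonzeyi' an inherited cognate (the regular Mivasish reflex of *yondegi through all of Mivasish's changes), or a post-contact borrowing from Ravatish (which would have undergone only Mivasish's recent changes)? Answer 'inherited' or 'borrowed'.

If inherited, *yondegi would pass through all of Mivasish's changes:
Mivasish: *yondegi
  yondegi → yondeyi   [unconditioned shift]
  yondeyi → yonzeyi   [unconditioned shift]
  yonzeyi (rule 3 does not apply)
  yonzeyi (rule 4 does not apply)
  yonzeyi (rule 5 does not apply)
  giving Mivasish yonzeyi.
If borrowed from Ravatish 'yunzegi' after the early changes, it would undergo only the recent ones:
  rule 4 (vowel merger): yunzegi → yonzegi
  rule 5 (intervocalic lenition): yonzegi → yonzehi
  ⇒ as a loan: yonzehi
Mivasish 'yonzeyi' matches the inherited outcome exactly, so it is an inherited cognate, not a loan.

inherited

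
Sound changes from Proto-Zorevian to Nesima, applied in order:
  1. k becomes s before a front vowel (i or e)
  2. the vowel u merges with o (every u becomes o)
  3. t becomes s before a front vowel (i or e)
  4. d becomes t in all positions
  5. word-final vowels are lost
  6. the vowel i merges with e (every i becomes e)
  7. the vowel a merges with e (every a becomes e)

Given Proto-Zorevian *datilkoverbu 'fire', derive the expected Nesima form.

Nesima: *datilkoverbu
  datilkoverbu (rule 1 does not apply)
  datilkoverbu → datilkoverbo   [vowel merger]
  datilkoverbo → dasilkoverbo   [palatalisation]
  dasilkoverbo → tasilkoverbo   [unconditioned shift]
  tasilkoverbo → tasilkoverb   [apocope]
  tasilkoverb → taselkoverb   [vowel merger]
  taselkoverb → teselkoverb   [vowel merger]
  giving Nesima teselkoverb.

teselkoverb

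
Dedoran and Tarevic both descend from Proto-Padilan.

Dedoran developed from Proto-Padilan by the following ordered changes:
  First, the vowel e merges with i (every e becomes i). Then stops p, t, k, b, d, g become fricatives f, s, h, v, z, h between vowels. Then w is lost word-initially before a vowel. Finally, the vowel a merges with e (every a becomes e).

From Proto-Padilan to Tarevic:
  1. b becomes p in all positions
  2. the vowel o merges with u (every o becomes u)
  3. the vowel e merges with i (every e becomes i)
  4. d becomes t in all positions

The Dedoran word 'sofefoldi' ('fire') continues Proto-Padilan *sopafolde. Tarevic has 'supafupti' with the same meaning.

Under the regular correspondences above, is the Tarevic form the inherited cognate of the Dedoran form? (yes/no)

Derive the expected Tarevic reflex of *sopafolde:
Tarevic: start from *sopafolde.
  rule 1: no change — sopafolde
  rule 2 (vowel merger): sopafolde → supafulde
  rule 3 (vowel merger): supafulde → supafuldi
  rule 4 (unconditioned shift): supafuldi → supafulti
  ⇒ Tarevic supafulti
The regular Tarevic reflex would be 'supafulti', but the attested form is 'supafupti'. The correspondence is irregular, so they are not cognates (the Tarevic form has a different source).

no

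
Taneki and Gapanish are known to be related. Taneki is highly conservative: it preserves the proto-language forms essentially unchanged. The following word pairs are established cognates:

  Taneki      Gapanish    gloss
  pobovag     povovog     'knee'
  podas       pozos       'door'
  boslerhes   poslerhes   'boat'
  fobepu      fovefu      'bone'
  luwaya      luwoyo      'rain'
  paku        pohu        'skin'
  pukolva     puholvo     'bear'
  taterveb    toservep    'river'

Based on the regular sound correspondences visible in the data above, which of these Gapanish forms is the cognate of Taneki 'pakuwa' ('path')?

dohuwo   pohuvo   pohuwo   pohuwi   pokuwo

pohuwo

pobovag ~ povovog, podas ~ pozos — Taneki a corresponds to Gapanish o after a consonant, before a consonant other than r, m, n, p, b, f, v.
paku ~ pohu — Taneki k corresponds to Gapanish h between vowels (before a back vowel).
luwaya ~ luwoyo, pukolva ~ puholvo — Taneki a corresponds to Gapanish o word-finally.
Applying these to Taneki 'pakuwa':
  pakuwa → pokuwa   (a→o after a consonant, before a consonant other than r, m, n, p, b, f, v)
  pokuwa → pohuwa   (k→h between vowels (before a back vowel))
  pohuwa → pohuwo   (a→o word-finally)
So the Gapanish cognate is 'pohuwo'.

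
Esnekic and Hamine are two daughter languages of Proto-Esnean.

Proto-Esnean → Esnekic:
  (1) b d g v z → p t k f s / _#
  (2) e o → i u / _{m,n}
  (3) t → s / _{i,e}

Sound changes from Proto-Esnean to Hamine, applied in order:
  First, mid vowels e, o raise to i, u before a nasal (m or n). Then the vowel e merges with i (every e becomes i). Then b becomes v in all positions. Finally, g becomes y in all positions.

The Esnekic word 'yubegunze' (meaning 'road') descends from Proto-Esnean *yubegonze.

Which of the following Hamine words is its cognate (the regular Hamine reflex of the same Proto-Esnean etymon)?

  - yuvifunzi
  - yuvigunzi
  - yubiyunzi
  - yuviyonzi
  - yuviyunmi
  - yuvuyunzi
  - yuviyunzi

Hamine: *yubegonze > yubegunze > yubigunzi > yuvigunzi > yuviyunzi  (by pre-nasal raising, vowel merger, unconditioned shift, unconditioned shift)

yuviyunzi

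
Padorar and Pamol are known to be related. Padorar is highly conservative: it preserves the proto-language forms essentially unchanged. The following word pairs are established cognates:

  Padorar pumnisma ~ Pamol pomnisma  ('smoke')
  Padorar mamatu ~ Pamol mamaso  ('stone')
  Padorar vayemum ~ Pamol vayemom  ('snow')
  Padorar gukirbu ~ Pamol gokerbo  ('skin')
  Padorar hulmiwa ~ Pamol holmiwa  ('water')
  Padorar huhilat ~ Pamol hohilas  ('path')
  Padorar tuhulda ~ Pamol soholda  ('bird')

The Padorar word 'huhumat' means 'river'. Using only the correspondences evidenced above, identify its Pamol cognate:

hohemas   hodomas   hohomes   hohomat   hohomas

hohomas

gukirbu ~ gokerbo, hulmiwa ~ holmiwa — Padorar u corresponds to Pamol o after a consonant, before a consonant other than r, m, n, p, b, f, v.
pumnisma ~ pomnisma, vayemum ~ vayemom — Padorar u corresponds to Pamol o after a consonant, before a nasal.
huhilat ~ hohilas — Padorar t corresponds to Pamol s word-finally.
Applying these to Padorar 'huhumat':
  huhumat → hohumat   (u→o after a consonant, before a consonant other than r, m, n, p, b, f, v)
  hohumat → hohomat   (u→o after a consonant, before a nasal)
  hohomat → hohomas   (t→s word-finally)
So the Pamol cognate is 'hohomas'.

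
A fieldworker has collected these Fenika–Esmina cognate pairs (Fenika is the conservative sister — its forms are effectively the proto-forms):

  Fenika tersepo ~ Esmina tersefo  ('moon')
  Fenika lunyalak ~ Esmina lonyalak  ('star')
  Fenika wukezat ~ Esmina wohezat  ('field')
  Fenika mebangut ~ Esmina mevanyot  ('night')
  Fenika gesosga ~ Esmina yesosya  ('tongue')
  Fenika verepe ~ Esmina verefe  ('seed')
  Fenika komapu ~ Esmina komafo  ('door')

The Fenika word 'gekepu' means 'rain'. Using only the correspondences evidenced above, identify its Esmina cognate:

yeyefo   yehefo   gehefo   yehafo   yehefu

gesosga ~ yesosya — Fenika g corresponds to Esmina y word-initially before a front vowel.
wukezat ~ wohezat — Fenika k corresponds to Esmina h between vowels (before a front vowel).
komapu ~ komafo — Fenika p corresponds to Esmina f between vowels (before a back vowel).
komapu ~ komafo — Fenika u corresponds to Esmina o word-finally.
Applying these to Fenika 'gekepu':
  gekepu → yekepu   (g→y word-initially before a front vowel)
  yekepu → yehepu   (k→h between vowels (before a front vowel))
  yehepu → yehefu   (p→f between vowels (before a back vowel))
  yehefu → yehefo   (u→o word-finally)
So the Esmina cognate is 'yehefo'.

yehefo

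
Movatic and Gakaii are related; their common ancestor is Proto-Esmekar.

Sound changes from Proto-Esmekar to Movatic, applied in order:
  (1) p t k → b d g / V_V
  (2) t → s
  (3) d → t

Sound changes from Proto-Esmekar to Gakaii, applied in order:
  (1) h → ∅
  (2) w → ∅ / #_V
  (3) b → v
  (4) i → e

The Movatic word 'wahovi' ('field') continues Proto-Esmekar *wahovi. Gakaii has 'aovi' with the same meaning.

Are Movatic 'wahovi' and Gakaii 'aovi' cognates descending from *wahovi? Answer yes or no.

Derive the expected Gakaii reflex of *wahovi:
Gakaii: *wahovi > waovi > aovi > aove  (by h-loss, glide loss, vowel merger)
The regular Gakaii reflex would be 'aove', but the attested form is 'aovi'. The correspondence is irregular, so they are not cognates (the Gakaii form has a different source).

no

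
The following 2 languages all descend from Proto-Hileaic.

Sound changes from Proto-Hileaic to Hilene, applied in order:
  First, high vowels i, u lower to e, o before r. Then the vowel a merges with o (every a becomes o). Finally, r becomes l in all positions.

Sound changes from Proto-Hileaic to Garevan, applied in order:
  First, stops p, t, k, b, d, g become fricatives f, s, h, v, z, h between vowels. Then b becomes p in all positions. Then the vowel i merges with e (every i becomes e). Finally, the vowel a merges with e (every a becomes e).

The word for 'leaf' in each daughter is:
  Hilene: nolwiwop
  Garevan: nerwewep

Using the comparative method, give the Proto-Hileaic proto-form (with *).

Position 5: Hilene has i, Garevan has e. Hilene preserves i here (none of its changes turn any other segment into i), so the proto-segment is *i.
Position 7: Hilene has o, Garevan has e. Taking the neighbouring segments as reconstructed: Hilene o could go back to *a or *o; Garevan e could go back to *a or *e or *i — the one source consistent with every daughter is *a.
This points to *narwiwap. Verify forward in each daughter:
Hilene: *narwiwap > norwiwop > nolwiwop  (by vowel merger, unconditioned shift)
Garevan: *narwiwap
  narwiwap (rule 1 does not apply)
  narwiwap (rule 2 does not apply)
  narwiwap → narwewap   [vowel merger]
  narwewap → nerwewep   [vowel merger]
  giving Garevan nerwewep.
Only *narwiwap yields all of Hilene nolwiwop, Garevan nerwewep.

*narwiwap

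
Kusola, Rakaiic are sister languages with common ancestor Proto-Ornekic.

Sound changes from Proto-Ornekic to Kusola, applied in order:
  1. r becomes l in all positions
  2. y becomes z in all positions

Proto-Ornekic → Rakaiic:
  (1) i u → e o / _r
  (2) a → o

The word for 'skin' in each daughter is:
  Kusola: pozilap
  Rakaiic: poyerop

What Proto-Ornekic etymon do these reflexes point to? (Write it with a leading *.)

*poyirap

Position 5: Kusola has l, Rakaiic has r. Rakaiic preserves r here (none of its changes turn any other segment into r), so the proto-segment is *r.
Position 6: Kusola has a, Rakaiic has o. Kusola preserves a here (none of its changes turn any other segment into a), so the proto-segment is *a.
Verify the candidate proto-form against each daughter:
Kusola: *poyirap > poyilap > pozilap  (by unconditioned shift, unconditioned shift)
Rakaiic: *poyirap
  poyirap → poyerap   [pre-rhotic lowering]
  poyerap → poyerop   [vowel merger]
  giving Rakaiic poyerop.
No other proto-form is consistent with every reflex, so the reconstruction is *poyirap.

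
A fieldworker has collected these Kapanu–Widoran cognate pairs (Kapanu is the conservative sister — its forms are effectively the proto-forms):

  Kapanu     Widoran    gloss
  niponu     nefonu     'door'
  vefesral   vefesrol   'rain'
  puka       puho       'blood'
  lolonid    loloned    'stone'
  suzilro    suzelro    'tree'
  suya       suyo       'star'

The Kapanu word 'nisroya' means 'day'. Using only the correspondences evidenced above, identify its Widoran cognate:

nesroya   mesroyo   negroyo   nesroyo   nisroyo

lolonid ~ loloned, suzilro ~ suzelro — Kapanu i corresponds to Widoran e after a consonant, before a consonant other than r, m, n, p, b, f, v.
puka ~ puho, suya ~ suyo — Kapanu a corresponds to Widoran o word-finally.
Applying these to Kapanu 'nisroya':
  nisroya → nesroya   (i→e after a consonant, before a consonant other than r, m, n, p, b, f, v)
  nesroya → nesroyo   (a→o word-finally)
So the Widoran cognate is 'nesroyo'.

nesroyo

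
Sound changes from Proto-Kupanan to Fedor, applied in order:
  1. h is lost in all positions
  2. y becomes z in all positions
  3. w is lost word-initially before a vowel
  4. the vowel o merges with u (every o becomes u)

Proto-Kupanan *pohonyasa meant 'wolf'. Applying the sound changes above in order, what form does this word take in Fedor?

Fedor: *pohonyasa
  pohonyasa → poonyasa   [h-loss]
  poonyasa → poonzasa   [unconditioned shift]
  poonzasa (rule 3 does not apply)
  poonzasa → puunzasa   [vowel merger]
  giving Fedor puunzasa.

puunzasa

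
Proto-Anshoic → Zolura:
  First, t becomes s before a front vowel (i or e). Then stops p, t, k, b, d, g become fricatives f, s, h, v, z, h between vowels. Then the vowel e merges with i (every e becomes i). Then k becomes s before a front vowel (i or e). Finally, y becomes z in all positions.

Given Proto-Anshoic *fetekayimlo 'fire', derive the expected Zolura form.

fisihazimlo

Zolura: *fetekayimlo
  fetekayimlo → fesekayimlo   [palatalisation]
  fesekayimlo → fesehayimlo   [intervocalic lenition]
  fesehayimlo → fisihayimlo   [vowel merger]
  fisihayimlo (rule 4 does not apply)
  fisihayimlo → fisihazimlo   [unconditioned shift]
  giving Zolura fisihazimlo.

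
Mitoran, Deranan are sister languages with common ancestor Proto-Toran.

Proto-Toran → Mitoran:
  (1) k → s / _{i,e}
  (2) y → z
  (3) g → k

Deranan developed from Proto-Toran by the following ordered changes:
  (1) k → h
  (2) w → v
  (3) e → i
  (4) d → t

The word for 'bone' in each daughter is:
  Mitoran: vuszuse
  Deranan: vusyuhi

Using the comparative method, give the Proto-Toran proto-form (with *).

Position 7: Mitoran has e, Deranan has i. Mitoran preserves e here (none of its changes turn any other segment into e), so the proto-segment is *e.
Position 6: Mitoran has s, Deranan has h. Taking the neighbouring segments as reconstructed: Mitoran s could go back to *k or *s; Deranan h could go back to *k or *h — the one source consistent with every daughter is *k.
Verify the candidate proto-form against each daughter:
Mitoran: *vusyuke
  vusyuke → vusyuse   [palatalisation]
  vusyuse → vuszuse   [unconditioned shift]
  vuszuse (rule 3 does not apply)
  giving Mitoran vuszuse.
Deranan: *vusyuke > vusyuhe > vusyuhi  (by unconditioned shift, vowel merger)
Only *vusyuke yields all of Mitoran vuszuse, Deranan vusyuhi.

*vusyuke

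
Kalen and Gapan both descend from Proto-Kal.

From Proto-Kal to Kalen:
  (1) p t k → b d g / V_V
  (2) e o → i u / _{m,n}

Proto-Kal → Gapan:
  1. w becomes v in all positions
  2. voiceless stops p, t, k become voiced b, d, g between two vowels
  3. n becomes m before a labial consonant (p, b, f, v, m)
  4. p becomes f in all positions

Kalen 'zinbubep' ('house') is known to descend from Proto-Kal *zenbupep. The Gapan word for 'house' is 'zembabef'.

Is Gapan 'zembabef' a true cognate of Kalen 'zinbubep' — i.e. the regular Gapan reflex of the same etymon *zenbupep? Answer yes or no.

no

Derive the expected Gapan reflex of *zenbupep:
Gapan: *zenbupep > zenbubep > zembubep > zembubef  (by intervocalic voicing, nasal place assimilation, unconditioned shift)
The regular Gapan reflex would be 'zembubef', but the attested form is 'zembabef'. The correspondence is irregular, so they are not cognates (the Gapan form has a different source).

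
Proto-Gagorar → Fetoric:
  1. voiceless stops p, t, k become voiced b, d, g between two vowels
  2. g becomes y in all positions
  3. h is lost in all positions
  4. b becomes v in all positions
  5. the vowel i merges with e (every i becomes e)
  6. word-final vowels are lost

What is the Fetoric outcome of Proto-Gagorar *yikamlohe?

yeyamlo

Fetoric: *yikamlohe
  yikamlohe → yigamlohe   [intervocalic voicing]
  yigamlohe → yiyamlohe   [unconditioned shift]
  yiyamlohe → yiyamloe   [h-loss]
  yiyamloe (rule 4 does not apply)
  yiyamloe → yeyamloe   [vowel merger]
  yeyamloe → yeyamlo   [apocope]
  giving Fetoric yeyamlo.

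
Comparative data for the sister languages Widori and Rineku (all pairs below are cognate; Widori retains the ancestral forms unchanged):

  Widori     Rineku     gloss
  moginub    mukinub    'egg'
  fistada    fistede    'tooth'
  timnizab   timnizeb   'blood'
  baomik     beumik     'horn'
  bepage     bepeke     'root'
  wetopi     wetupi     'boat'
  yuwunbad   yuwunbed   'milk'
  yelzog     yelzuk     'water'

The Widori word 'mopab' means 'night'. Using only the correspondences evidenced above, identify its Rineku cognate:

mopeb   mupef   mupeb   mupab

mupeb

wetopi ~ wetupi — Widori o corresponds to Rineku u after a consonant, before a labial obstruent.
timnizab ~ timnizeb — Widori a corresponds to Rineku e after a consonant, before a labial obstruent.
Applying these to Widori 'mopab':
  mopab → mupab   (o→u after a consonant, before a labial obstruent)
  mupab → mupeb   (a→e after a consonant, before a labial obstruent)
So the Rineku cognate is 'mupeb'.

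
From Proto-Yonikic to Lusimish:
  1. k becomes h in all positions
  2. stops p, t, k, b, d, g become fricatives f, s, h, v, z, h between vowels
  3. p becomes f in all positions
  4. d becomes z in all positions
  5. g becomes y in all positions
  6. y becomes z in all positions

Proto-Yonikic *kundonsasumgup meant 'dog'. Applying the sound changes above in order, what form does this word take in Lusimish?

Lusimish: *kundonsasumgup > hundonsasumgup > hundonsasumguf > hunzonsasumguf > hunzonsasumyuf > hunzonsasumzuf  (by unconditioned shift, unconditioned shift, unconditioned shift, unconditioned shift, unconditioned shift)

hunzonsasumzuf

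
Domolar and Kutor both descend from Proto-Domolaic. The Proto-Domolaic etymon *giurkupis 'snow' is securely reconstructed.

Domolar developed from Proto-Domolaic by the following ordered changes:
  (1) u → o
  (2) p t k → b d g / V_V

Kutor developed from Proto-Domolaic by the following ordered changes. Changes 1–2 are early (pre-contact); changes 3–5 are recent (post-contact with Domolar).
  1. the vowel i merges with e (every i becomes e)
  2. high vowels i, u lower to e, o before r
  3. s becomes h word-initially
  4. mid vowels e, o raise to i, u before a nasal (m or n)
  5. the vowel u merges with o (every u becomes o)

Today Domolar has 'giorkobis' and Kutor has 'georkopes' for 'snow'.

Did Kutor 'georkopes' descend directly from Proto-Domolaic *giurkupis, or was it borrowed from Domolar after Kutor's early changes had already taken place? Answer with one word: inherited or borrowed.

If inherited, *giurkupis would pass through all of Kutor's changes:
Kutor: start from *giurkupis.
  rule 1 (vowel merger): giurkupis → geurkupes
  rule 2 (pre-rhotic lowering): geurkupes → georkupes
  rule 3: no change — georkupes
  rule 4: no change — georkupes
  rule 5 (vowel merger): georkupes → georkopes
  ⇒ Kutor georkopes
If borrowed from Domolar 'giorkobis' after the early changes, it would undergo only the recent ones:
  rule 3 (debuccalisation): no change (giorkobis)
  rule 4 (pre-nasal raising): no change (giorkobis)
  rule 5 (vowel merger): no change (giorkobis)
  ⇒ as a loan: giorkobis
Kutor 'georkopes' matches the inherited outcome exactly, so it is an inherited cognate, not a loan.

inherited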